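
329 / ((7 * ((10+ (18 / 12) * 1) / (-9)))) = -846 / 23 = -36.78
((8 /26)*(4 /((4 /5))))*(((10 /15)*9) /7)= 120 /91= 1.32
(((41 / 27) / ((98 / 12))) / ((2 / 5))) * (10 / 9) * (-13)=-26650 / 3969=-6.71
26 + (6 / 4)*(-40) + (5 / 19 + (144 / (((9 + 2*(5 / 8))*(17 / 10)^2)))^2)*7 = 133.26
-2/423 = -0.00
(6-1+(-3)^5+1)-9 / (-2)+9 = -447 / 2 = -223.50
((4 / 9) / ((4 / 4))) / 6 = 2 / 27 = 0.07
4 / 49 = 0.08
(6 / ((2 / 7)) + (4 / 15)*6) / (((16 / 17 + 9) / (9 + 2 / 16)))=140233 / 6760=20.74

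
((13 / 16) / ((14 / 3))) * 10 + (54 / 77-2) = 545 / 1232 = 0.44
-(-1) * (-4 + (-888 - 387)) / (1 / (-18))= 23022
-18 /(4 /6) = -27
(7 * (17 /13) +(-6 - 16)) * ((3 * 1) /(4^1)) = -501 /52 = -9.63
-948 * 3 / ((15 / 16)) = -15168 / 5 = -3033.60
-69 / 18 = -23 / 6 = -3.83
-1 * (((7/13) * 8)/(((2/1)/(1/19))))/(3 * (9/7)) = -196/6669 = -0.03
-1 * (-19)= 19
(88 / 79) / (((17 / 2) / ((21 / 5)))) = 3696 / 6715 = 0.55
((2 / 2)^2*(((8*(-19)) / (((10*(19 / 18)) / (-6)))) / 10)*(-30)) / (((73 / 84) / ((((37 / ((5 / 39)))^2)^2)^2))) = -2046515019676363450353855852864 / 142578125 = -14353639590058877898372.25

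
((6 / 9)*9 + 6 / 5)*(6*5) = 216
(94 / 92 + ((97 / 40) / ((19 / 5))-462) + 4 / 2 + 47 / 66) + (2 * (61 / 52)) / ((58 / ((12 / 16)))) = -39805262207 / 86987472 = -457.60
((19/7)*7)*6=114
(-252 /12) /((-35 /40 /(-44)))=-1056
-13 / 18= -0.72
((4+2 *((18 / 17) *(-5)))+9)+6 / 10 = 256 / 85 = 3.01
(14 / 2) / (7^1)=1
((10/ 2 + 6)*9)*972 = 96228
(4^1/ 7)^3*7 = 64/ 49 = 1.31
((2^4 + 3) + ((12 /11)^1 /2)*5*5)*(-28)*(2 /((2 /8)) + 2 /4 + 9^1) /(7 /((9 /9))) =-25130 /11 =-2284.55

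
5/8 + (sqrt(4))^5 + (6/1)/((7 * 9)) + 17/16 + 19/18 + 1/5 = 176593/5040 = 35.04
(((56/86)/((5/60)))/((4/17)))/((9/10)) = 4760/129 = 36.90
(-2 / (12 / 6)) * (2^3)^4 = -4096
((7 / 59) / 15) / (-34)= -7 / 30090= -0.00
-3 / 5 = -0.60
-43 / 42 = -1.02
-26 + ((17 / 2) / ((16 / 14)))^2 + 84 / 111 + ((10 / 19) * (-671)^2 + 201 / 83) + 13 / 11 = 38942086965471 / 164310784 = 237002.62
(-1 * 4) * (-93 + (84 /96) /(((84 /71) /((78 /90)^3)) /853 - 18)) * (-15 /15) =-372.19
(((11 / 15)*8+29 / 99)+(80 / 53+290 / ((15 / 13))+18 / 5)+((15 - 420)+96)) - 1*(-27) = -508897 / 26235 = -19.40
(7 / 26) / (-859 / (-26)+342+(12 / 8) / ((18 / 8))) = 21 / 29305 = 0.00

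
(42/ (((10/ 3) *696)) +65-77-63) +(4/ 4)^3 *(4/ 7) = -604213/ 8120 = -74.41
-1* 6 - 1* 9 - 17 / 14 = -227 / 14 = -16.21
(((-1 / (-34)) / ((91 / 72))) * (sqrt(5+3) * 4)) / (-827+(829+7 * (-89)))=-32 * sqrt(2) / 106743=-0.00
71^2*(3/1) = 15123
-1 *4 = -4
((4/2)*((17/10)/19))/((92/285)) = 51/92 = 0.55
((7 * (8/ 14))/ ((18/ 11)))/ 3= 22/ 27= 0.81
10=10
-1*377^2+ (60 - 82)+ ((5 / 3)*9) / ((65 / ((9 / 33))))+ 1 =-20327441 / 143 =-142149.94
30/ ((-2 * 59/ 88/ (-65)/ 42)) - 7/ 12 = 43242787/ 708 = 61077.38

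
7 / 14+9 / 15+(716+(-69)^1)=6481 / 10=648.10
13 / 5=2.60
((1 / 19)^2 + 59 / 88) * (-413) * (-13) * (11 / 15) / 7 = 5467943 / 14440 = 378.67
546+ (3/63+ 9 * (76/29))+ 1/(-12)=462475/812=569.55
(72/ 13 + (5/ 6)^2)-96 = -42011/ 468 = -89.77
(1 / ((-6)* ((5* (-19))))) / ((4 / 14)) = 7 / 1140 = 0.01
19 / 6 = 3.17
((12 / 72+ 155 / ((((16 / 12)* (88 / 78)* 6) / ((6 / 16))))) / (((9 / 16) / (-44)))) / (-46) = 55813 / 4968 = 11.23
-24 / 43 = -0.56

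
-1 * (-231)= 231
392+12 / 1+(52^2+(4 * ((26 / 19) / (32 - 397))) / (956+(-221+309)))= 5625588754 / 1810035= 3108.00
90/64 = 45/32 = 1.41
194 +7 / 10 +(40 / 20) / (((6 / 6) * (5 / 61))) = 2191 / 10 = 219.10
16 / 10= 8 / 5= 1.60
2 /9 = 0.22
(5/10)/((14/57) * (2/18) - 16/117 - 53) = -6669/708374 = -0.01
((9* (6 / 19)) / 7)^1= 54 / 133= 0.41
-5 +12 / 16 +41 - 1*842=-3221 / 4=-805.25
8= 8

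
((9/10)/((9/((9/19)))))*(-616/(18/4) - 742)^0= 9/190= 0.05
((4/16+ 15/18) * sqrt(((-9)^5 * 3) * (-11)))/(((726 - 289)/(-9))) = -9477 * sqrt(33)/1748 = -31.14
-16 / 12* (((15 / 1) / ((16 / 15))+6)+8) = -449 / 12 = -37.42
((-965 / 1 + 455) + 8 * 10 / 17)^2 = 73788100 / 289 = 255322.15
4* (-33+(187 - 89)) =260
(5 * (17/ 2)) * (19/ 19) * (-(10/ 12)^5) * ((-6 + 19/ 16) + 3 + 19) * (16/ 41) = -73046875/ 637632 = -114.56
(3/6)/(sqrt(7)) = sqrt(7)/14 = 0.19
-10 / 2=-5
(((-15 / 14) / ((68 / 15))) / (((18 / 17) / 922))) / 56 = -11525 / 3136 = -3.68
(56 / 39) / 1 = 56 / 39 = 1.44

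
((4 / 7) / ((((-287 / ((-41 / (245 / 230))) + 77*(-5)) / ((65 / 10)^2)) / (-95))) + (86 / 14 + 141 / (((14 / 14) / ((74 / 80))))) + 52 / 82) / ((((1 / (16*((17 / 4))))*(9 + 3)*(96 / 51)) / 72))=8255454409777 / 265830880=31055.29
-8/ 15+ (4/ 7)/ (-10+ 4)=-22/ 35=-0.63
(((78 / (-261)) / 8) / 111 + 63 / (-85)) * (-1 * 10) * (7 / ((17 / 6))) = 17042683 / 930291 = 18.32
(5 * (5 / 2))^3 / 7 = 15625 / 56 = 279.02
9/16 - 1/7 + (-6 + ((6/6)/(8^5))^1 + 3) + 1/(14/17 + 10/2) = -54695243/22708224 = -2.41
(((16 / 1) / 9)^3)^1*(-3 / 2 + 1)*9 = -2048 / 81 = -25.28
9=9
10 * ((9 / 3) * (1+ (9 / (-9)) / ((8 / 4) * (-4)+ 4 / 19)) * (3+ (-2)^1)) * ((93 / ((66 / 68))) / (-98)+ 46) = 60788835 / 39886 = 1524.06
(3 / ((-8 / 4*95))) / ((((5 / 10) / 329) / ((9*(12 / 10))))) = -53298 / 475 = -112.21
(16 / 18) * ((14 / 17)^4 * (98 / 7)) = 4302592 / 751689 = 5.72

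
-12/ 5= -2.40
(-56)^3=-175616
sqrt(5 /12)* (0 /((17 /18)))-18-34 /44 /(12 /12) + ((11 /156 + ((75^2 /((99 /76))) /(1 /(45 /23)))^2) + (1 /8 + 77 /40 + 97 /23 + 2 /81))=24055287223943938 /337007385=71379110.06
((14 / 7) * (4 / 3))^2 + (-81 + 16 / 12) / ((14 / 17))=-11293 / 126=-89.63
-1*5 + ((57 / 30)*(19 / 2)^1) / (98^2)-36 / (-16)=-527859 / 192080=-2.75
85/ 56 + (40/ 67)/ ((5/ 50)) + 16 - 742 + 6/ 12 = -2693981/ 3752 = -718.01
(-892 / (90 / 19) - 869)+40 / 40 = -47534 / 45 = -1056.31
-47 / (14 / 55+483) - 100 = -2660485 / 26579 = -100.10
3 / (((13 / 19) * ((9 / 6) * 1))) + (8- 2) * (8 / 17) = 1270 / 221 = 5.75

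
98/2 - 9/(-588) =49.02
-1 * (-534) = 534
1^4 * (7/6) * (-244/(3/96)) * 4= -109312/3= -36437.33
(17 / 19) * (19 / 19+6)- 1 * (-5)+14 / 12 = 1417 / 114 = 12.43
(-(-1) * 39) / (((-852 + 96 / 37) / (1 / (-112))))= 481 / 1173312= 0.00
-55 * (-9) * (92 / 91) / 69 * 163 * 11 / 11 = 107580 / 91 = 1182.20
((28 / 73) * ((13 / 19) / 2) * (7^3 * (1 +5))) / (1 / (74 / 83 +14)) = 462951216 / 115121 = 4021.43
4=4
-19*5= -95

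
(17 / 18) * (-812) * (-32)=220864 / 9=24540.44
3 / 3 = 1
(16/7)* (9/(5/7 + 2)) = 144/19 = 7.58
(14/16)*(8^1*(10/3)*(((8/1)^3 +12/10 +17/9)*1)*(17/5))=5516602/135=40863.72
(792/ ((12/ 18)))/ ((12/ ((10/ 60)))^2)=11/ 48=0.23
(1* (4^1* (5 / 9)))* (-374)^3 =-1046272480 / 9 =-116252497.78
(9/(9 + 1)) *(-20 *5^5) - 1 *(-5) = -56245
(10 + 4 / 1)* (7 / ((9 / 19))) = 1862 / 9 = 206.89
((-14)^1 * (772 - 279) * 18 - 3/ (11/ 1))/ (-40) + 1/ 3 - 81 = 3993317/ 1320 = 3025.24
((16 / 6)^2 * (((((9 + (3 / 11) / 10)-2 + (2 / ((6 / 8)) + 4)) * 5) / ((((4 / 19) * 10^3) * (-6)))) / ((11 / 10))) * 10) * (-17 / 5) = 2919274 / 245025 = 11.91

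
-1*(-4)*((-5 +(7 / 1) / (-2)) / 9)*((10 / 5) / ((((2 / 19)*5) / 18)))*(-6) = 7752 / 5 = 1550.40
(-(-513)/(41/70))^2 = 1289528100/1681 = 767119.63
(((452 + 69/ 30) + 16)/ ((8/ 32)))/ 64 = 4703/ 160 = 29.39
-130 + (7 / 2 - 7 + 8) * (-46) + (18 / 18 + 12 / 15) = -1676 / 5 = -335.20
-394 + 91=-303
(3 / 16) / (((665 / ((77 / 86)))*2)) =33 / 261440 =0.00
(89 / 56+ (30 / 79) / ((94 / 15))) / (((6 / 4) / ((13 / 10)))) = 4459741 / 3118920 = 1.43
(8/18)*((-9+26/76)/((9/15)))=-6.41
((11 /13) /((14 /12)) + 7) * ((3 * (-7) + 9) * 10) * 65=-60257.14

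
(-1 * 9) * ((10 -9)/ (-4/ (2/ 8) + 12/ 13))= 0.60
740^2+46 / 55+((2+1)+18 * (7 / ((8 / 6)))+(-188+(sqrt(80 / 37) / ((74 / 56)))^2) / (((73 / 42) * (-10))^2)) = 81311975681547257 / 148461410350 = 547697.72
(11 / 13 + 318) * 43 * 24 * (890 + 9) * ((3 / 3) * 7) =26919188520 / 13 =2070706809.23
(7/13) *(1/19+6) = 805/247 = 3.26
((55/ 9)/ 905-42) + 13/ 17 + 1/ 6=-2274253/ 55386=-41.06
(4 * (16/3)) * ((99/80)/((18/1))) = 22/15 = 1.47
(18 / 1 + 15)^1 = 33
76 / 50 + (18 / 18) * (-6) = -112 / 25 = -4.48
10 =10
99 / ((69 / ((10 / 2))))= 165 / 23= 7.17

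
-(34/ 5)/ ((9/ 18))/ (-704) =17/ 880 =0.02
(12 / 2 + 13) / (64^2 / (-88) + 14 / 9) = -1881 / 4454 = -0.42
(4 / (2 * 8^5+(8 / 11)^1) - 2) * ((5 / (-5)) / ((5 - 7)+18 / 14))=-2523087 / 901130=-2.80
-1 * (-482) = 482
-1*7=-7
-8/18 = -4/9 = -0.44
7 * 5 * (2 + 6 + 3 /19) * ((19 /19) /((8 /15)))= 81375 /152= 535.36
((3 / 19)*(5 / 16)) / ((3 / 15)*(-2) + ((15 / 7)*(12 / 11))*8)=5775 / 2141984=0.00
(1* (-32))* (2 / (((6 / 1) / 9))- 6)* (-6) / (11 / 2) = -1152 / 11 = -104.73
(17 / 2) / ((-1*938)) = -17 / 1876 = -0.01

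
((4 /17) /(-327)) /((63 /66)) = -88 /116739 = -0.00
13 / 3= 4.33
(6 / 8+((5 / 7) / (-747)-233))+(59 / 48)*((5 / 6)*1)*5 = -12668371 / 55776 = -227.13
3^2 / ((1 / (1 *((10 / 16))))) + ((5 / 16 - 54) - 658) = -706.06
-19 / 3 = -6.33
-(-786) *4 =3144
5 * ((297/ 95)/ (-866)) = -297/ 16454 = -0.02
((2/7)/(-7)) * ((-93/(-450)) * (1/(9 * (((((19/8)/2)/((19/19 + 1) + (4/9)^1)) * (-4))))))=2728/5655825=0.00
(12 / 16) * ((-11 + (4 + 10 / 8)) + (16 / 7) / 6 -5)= -871 / 112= -7.78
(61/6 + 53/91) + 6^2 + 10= 56.75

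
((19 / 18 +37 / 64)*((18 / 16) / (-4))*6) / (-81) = 941 / 27648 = 0.03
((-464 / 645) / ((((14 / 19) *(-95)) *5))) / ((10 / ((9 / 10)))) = 174 / 940625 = 0.00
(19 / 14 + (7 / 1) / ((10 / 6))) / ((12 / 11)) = 4279 / 840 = 5.09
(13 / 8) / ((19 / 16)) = 26 / 19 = 1.37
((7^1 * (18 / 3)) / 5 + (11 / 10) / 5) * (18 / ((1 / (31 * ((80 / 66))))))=320664 / 55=5830.25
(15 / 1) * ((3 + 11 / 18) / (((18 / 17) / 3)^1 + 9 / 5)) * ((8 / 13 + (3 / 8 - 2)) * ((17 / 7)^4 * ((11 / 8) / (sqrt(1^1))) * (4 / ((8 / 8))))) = -9761516875 / 2008608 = -4859.84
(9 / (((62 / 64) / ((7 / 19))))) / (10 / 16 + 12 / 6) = 768 / 589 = 1.30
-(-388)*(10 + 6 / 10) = 20564 / 5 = 4112.80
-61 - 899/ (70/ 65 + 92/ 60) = -206354/ 509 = -405.41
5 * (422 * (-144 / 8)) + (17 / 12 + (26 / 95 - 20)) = -43318073 / 1140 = -37998.31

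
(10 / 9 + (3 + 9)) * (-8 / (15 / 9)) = -944 / 15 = -62.93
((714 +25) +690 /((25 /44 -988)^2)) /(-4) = -60650810117 /328285532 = -184.75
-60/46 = -1.30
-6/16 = -3/8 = -0.38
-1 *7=-7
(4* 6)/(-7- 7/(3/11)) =-36/49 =-0.73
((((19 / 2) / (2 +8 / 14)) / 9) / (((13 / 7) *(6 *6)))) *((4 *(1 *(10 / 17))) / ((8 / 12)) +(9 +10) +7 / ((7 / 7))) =233681 / 1288872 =0.18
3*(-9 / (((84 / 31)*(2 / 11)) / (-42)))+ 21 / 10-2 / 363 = 16725911 / 7260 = 2303.84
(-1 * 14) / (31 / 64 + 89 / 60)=-13440 / 1889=-7.11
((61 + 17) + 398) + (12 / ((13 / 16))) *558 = 113324 / 13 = 8717.23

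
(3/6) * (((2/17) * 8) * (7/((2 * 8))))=0.21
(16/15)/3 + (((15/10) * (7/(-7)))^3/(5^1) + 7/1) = 481/72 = 6.68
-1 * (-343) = 343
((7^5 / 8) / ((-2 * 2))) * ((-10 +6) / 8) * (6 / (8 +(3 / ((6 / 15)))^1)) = 50421 / 496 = 101.66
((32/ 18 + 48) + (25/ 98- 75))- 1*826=-750553/ 882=-850.97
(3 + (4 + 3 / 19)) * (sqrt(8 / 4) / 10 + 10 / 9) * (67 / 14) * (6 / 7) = 13668 * sqrt(2) / 4655 + 91120 / 2793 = 36.78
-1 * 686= -686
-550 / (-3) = 550 / 3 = 183.33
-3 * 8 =-24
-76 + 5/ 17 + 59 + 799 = 13299/ 17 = 782.29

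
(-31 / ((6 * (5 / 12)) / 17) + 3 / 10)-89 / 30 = -3202 / 15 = -213.47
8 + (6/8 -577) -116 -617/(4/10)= -8907/4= -2226.75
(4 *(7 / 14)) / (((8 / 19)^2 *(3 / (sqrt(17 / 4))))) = 361 *sqrt(17) / 192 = 7.75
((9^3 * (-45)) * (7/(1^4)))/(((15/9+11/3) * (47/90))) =-31000725/376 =-82448.74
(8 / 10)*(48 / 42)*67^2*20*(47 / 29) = 27005824 / 203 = 133033.62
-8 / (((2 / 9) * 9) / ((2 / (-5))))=8 / 5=1.60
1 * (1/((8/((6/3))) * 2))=1/8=0.12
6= 6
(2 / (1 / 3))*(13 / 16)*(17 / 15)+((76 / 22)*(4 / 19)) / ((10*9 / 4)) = 22007 / 3960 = 5.56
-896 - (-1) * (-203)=-1099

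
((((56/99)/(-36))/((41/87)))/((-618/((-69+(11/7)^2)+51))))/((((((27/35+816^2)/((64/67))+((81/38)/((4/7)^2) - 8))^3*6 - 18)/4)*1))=-486093113196544000/294746797314622352338505071011094010679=-0.00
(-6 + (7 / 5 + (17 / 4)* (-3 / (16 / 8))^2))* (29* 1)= 11513 / 80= 143.91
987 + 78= 1065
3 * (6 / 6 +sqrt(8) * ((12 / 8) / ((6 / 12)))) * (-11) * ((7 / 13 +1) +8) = -24552 * sqrt(2) / 13-4092 / 13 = -2985.67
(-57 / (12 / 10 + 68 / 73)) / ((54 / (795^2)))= -487010375 / 1556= -312988.67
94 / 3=31.33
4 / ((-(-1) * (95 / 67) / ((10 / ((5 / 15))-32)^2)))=1072 / 95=11.28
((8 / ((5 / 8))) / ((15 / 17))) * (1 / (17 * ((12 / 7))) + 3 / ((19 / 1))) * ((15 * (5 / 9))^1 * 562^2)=3764860480 / 513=7338909.32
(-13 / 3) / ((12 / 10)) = -65 / 18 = -3.61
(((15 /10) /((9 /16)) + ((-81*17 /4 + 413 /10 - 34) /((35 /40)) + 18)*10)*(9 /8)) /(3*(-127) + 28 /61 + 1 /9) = 10.85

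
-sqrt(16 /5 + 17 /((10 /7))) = -sqrt(1510) /10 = -3.89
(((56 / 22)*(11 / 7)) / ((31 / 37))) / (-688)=-37 / 5332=-0.01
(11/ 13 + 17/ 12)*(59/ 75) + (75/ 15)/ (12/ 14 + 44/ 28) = 763559/ 198900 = 3.84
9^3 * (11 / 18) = 445.50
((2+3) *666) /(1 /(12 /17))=39960 /17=2350.59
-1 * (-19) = 19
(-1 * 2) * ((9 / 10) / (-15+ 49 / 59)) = 531 / 4180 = 0.13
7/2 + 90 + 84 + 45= 445/2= 222.50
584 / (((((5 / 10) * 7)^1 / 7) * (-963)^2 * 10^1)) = 584 / 4636845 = 0.00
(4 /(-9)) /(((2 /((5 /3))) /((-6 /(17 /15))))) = 1.96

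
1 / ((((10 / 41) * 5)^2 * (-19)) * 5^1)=-1681 / 237500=-0.01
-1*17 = -17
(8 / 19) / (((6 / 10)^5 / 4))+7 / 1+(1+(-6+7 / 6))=229241 / 9234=24.83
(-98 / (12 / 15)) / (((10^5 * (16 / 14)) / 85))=-5831 / 64000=-0.09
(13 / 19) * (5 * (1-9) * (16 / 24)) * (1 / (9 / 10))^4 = -10400000 / 373977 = -27.81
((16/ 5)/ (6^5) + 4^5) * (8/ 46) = 4976642/ 27945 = 178.09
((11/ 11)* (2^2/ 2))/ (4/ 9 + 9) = 18/ 85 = 0.21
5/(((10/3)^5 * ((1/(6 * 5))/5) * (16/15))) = 2187/1280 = 1.71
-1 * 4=-4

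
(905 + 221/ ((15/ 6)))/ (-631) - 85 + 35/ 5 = -251057/ 3155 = -79.57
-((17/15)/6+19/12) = -319/180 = -1.77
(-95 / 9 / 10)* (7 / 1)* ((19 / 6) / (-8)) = 2527 / 864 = 2.92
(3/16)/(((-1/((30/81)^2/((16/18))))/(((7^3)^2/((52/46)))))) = -67648175/22464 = -3011.40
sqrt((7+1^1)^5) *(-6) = -768 *sqrt(2) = -1086.12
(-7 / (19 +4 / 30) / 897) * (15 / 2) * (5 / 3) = -125 / 24518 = -0.01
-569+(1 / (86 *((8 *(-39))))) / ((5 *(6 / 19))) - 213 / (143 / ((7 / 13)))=-65589505757 / 115109280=-569.80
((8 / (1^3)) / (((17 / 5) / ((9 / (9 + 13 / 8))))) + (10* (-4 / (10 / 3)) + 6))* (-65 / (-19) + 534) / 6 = -1970723 / 5491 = -358.90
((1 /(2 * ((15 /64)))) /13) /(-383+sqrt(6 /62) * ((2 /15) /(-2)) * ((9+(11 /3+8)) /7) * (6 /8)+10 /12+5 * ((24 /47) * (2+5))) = -18927159440 /42016751682061+247408 * sqrt(93) /42016751682061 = -0.00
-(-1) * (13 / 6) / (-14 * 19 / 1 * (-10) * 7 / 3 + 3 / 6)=13 / 37243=0.00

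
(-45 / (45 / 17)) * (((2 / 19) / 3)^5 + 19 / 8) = -194346538763 / 4813536456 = -40.38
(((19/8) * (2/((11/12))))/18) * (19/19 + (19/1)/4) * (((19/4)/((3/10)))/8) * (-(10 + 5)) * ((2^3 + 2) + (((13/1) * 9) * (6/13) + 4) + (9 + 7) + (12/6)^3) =-4774225/1056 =-4521.05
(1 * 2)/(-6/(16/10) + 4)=8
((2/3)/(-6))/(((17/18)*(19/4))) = -8/323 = -0.02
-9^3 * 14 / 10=-1020.60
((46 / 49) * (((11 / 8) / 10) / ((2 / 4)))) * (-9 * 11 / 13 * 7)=-25047 / 1820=-13.76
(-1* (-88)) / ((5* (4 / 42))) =924 / 5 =184.80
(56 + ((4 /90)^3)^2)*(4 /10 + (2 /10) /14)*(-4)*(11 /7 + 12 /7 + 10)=-836089553365072 /678140859375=-1232.91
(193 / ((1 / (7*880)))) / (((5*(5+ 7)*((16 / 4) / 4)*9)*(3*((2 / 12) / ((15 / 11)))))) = 6004.44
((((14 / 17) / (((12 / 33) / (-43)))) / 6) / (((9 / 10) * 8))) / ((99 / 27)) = -1505 / 2448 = -0.61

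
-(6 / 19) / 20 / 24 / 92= -1 / 139840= -0.00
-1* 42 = -42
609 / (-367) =-609 / 367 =-1.66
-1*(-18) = 18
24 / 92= 6 / 23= 0.26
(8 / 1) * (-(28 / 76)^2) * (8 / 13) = -0.67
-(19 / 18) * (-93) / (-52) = -589 / 312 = -1.89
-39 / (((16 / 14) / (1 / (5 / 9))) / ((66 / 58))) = -81081 / 1160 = -69.90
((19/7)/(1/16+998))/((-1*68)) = -76/1900311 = -0.00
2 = 2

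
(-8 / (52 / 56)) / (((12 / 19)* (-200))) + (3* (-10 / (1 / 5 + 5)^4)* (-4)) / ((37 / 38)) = 37530187 / 158513550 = 0.24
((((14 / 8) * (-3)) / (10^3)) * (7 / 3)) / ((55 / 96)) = -147 / 6875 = -0.02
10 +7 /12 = 127 /12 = 10.58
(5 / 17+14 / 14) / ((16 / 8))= 11 / 17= 0.65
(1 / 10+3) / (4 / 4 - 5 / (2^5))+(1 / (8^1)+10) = 14903 / 1080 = 13.80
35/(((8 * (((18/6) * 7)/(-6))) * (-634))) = 5/2536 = 0.00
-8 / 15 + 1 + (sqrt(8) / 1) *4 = 7 / 15 + 8 *sqrt(2) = 11.78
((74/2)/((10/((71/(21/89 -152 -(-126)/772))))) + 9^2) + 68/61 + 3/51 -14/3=6138602795231/81011917725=75.77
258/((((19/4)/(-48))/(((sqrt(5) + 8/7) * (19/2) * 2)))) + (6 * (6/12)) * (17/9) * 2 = -49536 * sqrt(5) - 1188626/21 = -167367.10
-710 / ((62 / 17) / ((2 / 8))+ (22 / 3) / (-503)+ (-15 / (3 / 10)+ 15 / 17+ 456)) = -18213630 / 10811611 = -1.68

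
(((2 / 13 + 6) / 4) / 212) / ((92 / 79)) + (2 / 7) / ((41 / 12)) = 1634677 / 18192356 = 0.09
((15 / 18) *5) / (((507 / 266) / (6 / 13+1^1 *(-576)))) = -8292550 / 6591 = -1258.16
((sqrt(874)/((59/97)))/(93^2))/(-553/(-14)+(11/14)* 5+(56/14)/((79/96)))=53641* sqrt(874)/13626810864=0.00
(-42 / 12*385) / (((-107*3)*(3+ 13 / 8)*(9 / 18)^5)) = 344960 / 11877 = 29.04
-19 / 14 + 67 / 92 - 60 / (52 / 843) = -8148645 / 8372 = -973.32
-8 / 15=-0.53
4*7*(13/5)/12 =91/15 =6.07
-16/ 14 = -8/ 7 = -1.14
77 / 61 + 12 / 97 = 8201 / 5917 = 1.39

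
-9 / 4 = -2.25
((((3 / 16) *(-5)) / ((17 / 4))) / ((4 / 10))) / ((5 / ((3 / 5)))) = -9 / 136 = -0.07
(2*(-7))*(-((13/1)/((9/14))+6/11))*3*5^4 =17990000/33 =545151.52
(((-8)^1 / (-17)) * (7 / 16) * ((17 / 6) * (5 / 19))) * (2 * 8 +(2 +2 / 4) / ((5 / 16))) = 70 / 19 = 3.68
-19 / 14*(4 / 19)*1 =-2 / 7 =-0.29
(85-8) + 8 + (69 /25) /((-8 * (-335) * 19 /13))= 108205897 /1273000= 85.00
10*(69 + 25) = 940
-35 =-35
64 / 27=2.37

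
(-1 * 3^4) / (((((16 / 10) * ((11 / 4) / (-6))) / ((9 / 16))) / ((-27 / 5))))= -335.51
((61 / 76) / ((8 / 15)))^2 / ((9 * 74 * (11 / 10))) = 465125 / 150453248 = 0.00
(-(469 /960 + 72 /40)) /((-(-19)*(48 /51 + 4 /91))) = -3398759 /27797760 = -0.12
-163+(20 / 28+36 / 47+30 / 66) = -582895 / 3619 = -161.07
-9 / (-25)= 9 / 25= 0.36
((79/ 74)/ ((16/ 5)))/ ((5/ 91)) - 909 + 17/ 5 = -5325207/ 5920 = -899.53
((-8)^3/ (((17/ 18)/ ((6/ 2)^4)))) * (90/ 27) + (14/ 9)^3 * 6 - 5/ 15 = -604569841/ 4131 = -146349.51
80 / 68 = 1.18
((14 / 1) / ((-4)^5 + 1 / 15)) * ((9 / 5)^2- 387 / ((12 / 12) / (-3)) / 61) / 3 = -475524 / 4684495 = -0.10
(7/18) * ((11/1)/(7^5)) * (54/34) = 33/81634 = 0.00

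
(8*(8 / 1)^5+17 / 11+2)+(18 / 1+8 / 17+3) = 49025606 / 187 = 262169.02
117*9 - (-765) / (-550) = 115677 / 110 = 1051.61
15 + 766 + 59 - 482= 358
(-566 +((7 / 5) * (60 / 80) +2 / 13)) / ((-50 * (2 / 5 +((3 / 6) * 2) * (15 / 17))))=2496399 / 283400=8.81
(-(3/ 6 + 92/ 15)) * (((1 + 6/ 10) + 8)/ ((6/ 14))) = -11144/ 75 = -148.59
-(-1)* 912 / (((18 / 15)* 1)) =760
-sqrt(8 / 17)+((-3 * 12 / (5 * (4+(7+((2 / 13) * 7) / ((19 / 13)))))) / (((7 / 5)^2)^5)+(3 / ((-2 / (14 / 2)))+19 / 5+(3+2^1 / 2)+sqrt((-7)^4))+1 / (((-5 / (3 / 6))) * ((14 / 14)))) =14544467814237 / 314959902635 - 2 * sqrt(34) / 17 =45.49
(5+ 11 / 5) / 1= 36 / 5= 7.20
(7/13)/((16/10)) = 35/104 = 0.34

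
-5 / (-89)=5 / 89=0.06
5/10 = 1/2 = 0.50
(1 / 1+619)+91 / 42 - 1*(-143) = 4591 / 6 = 765.17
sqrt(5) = 2.24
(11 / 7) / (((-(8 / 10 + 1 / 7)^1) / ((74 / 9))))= -370 / 27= -13.70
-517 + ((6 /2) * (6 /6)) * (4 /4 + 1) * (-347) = -2599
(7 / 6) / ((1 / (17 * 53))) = 6307 / 6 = 1051.17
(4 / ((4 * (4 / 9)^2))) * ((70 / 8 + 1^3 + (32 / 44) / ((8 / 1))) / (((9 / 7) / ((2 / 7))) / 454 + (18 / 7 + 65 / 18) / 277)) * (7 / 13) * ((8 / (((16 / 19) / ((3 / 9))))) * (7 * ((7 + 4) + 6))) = 732987280790289 / 2337077600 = 313634.12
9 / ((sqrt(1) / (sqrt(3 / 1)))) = 9 * sqrt(3) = 15.59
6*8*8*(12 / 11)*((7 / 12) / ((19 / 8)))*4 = 411.56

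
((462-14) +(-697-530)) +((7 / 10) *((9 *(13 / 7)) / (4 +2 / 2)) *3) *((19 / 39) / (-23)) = -896021 / 1150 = -779.15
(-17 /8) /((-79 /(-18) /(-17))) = 2601 /316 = 8.23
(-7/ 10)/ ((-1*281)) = 7/ 2810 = 0.00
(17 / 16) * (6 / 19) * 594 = 15147 / 76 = 199.30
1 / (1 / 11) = 11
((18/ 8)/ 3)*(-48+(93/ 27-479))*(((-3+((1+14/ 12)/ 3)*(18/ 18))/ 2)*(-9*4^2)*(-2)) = 386384/ 3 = 128794.67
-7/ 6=-1.17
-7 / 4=-1.75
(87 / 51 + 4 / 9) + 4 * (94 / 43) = 71675 / 6579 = 10.89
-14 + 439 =425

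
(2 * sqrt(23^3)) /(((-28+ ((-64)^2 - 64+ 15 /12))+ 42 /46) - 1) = 4232 * sqrt(23) /368475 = 0.06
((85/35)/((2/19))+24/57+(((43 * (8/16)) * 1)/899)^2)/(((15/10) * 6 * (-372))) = -10101142015/1439515896336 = -0.01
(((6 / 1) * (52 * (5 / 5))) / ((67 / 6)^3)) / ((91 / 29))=0.07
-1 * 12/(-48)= 1/4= 0.25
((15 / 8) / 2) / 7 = 15 / 112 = 0.13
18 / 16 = 9 / 8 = 1.12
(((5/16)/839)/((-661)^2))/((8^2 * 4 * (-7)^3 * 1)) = -5/515013896671232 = -0.00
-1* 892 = -892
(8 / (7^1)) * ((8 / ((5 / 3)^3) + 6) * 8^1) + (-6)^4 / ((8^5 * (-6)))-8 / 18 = 323504473 / 4608000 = 70.20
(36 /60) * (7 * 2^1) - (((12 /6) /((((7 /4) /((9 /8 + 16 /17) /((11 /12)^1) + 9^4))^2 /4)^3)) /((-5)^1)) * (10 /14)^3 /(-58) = -111999181783549140229699509874784863264732866 /250207314488279429185135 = -447625530103339832432.51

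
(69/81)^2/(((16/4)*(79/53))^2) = 1485961/72795024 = 0.02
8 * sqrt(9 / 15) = 8 * sqrt(15) / 5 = 6.20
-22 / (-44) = 1 / 2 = 0.50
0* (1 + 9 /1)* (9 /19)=0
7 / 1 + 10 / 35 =51 / 7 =7.29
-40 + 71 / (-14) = -631 / 14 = -45.07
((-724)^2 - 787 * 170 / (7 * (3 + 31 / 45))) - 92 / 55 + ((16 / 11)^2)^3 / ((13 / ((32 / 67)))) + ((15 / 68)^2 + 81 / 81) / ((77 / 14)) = 5378612948815873342621 / 10363542492463160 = 518993.67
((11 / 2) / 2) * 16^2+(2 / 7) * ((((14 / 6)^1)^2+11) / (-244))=2705398 / 3843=703.98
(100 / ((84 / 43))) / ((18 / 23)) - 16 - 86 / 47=845311 / 17766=47.58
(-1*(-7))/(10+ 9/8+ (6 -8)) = 56/73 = 0.77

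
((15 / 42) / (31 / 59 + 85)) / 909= 295 / 64215396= 0.00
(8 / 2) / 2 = 2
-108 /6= -18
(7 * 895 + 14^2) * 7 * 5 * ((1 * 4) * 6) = 5427240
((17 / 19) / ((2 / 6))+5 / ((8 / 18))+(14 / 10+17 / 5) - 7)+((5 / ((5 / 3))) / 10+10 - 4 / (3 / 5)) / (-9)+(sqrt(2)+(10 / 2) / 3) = sqrt(2)+133351 / 10260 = 14.41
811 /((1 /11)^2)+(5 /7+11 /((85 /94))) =58395608 /595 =98143.88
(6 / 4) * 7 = 21 / 2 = 10.50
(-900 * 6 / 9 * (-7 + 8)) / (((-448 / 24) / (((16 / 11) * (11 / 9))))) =400 / 7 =57.14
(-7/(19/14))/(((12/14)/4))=-1372/57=-24.07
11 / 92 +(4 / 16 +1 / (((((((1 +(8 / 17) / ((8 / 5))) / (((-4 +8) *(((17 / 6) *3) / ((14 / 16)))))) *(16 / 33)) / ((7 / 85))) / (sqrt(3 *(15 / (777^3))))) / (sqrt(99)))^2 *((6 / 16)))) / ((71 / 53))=43504701118 / 141858538535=0.31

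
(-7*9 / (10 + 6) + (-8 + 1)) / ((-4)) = 175 / 64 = 2.73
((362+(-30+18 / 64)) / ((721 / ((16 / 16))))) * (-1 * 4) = -1519 / 824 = -1.84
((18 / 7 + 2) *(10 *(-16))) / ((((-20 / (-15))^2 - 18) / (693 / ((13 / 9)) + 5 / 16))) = 143794080 / 6643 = 21645.96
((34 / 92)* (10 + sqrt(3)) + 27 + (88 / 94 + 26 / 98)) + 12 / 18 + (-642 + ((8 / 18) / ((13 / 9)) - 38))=-1336832257 / 2065791 + 17* sqrt(3) / 46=-646.49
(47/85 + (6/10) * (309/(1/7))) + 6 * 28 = 24928/17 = 1466.35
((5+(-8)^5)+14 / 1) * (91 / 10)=-2980159 / 10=-298015.90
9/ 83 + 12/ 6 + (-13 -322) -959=-107227/ 83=-1291.89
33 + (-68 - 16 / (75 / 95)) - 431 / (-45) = -45.69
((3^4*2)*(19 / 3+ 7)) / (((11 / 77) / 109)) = 1648080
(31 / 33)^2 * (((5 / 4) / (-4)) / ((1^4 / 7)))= -33635 / 17424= -1.93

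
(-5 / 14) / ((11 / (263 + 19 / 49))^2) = -416412090 / 2033647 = -204.76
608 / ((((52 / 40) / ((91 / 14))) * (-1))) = -3040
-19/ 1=-19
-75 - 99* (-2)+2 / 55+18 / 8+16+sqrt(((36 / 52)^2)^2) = 5270847 / 37180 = 141.77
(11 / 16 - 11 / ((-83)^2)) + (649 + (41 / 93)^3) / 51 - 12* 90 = -4822713304820083 / 4521631744368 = -1066.59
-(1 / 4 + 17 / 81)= -149 / 324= -0.46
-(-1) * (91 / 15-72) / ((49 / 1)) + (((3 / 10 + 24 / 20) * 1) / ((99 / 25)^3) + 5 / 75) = -39771311 / 31696434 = -1.25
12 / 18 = 2 / 3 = 0.67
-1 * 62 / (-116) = 31 / 58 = 0.53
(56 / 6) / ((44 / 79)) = 16.76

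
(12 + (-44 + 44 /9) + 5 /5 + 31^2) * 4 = 33656 /9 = 3739.56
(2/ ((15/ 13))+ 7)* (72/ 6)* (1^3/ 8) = 131/ 10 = 13.10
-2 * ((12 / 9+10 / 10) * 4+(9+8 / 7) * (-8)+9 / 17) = 50894 / 357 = 142.56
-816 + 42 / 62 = -25275 / 31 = -815.32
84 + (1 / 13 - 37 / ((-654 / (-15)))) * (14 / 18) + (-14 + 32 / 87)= 17201761 / 246558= 69.77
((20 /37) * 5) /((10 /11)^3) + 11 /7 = 13387 /2590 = 5.17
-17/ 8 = -2.12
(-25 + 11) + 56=42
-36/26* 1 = -18/13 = -1.38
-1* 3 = -3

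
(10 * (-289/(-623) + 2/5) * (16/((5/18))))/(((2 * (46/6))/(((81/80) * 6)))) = 3070548/15575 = 197.15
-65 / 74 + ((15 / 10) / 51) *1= -534 / 629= -0.85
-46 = -46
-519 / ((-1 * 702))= 173 / 234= 0.74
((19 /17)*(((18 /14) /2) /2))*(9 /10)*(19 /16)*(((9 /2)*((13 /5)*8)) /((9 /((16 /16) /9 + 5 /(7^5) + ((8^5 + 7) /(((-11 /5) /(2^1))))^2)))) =42893470990506457269 /12100199650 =3544856467.76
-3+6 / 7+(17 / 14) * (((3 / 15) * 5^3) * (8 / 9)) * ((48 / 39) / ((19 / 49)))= 1299455 / 15561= 83.51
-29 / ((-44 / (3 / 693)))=29 / 10164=0.00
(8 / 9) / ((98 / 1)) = 0.01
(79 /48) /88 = 79 /4224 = 0.02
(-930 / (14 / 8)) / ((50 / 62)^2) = -714984 / 875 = -817.12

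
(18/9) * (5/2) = 5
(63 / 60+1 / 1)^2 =1681 / 400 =4.20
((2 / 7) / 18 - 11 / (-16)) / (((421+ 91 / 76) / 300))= 336775 / 673827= 0.50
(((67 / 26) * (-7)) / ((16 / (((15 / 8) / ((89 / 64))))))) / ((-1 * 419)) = 7035 / 1939132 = 0.00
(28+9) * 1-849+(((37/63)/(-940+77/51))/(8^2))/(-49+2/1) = -2455008906379/3023409984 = -812.00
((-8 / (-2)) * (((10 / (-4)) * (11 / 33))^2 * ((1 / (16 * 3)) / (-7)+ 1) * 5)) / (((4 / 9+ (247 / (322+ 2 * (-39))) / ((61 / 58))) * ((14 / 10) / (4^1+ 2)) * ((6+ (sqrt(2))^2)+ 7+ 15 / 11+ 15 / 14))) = 2.42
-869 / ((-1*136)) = 869 / 136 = 6.39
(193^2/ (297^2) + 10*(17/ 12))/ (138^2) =2573753/ 3359704392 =0.00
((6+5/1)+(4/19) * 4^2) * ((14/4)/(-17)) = -1911/646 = -2.96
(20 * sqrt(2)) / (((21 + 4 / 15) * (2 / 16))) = 2400 * sqrt(2) / 319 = 10.64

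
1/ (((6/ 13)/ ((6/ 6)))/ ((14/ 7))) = 13/ 3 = 4.33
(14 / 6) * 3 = 7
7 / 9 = 0.78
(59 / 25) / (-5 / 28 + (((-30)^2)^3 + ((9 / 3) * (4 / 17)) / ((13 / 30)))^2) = 80685332 / 18169276997898936084614875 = 0.00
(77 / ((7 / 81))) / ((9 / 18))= 1782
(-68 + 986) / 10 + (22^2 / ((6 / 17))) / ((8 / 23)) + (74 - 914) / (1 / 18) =-665137 / 60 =-11085.62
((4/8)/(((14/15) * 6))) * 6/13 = 15/364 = 0.04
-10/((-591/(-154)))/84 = -55/1773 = -0.03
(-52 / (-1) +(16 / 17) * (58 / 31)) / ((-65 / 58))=-1643256 / 34255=-47.97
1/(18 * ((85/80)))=8/153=0.05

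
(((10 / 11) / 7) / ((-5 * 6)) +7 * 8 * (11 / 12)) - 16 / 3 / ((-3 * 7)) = 35747 / 693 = 51.58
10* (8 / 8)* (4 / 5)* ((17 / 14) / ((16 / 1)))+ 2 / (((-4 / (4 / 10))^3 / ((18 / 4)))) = 4187 / 7000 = 0.60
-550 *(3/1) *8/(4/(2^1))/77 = -600/7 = -85.71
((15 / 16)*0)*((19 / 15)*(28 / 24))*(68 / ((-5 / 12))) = 0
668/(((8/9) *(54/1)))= 167/12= 13.92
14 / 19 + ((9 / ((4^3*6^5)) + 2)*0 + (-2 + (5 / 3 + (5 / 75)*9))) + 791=225721 / 285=792.00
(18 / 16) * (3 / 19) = 27 / 152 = 0.18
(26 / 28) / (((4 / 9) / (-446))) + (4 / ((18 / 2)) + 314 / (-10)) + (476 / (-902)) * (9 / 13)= -7115098357 / 7387380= -963.14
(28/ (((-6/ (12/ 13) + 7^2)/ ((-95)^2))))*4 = 404320/ 17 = 23783.53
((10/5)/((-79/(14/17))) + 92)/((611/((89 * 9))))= 120.58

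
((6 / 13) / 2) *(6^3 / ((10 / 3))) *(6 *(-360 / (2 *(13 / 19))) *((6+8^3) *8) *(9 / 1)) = -148777026048 / 169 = -880337432.24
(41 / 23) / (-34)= -41 / 782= -0.05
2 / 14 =1 / 7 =0.14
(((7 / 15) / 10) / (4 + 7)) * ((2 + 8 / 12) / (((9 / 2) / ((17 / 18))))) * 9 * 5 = 476 / 4455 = 0.11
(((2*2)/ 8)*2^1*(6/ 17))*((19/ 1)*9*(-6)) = -6156/ 17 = -362.12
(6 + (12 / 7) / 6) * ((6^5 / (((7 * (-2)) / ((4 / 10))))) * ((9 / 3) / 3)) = -342144 / 245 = -1396.51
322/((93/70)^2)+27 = 1811323/8649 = 209.43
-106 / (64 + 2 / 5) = -265 / 161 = -1.65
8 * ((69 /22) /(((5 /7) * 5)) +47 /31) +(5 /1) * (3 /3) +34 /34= 214442 /8525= 25.15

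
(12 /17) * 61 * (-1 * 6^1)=-258.35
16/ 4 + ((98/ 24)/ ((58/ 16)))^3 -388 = -251923960/ 658503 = -382.57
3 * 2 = 6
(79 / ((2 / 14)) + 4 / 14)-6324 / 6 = -3505 / 7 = -500.71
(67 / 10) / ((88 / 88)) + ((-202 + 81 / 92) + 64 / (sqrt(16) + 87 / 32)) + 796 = 12087677 / 19780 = 611.11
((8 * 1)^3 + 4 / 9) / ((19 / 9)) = 4612 / 19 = 242.74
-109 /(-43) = 109 /43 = 2.53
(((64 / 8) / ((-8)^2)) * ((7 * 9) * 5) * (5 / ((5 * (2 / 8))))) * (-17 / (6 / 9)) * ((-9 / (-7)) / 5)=-4131 / 4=-1032.75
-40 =-40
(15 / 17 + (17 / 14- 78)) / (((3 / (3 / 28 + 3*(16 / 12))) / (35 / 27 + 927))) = -6508729175 / 67473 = -96464.20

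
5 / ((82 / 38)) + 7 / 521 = 49782 / 21361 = 2.33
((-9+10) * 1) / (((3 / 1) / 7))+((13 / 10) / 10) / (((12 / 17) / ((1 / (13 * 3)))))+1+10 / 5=19217 / 3600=5.34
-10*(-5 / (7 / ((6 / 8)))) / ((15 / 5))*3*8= 300 / 7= 42.86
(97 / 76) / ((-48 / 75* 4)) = -2425 / 4864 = -0.50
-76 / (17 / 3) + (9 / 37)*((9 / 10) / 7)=-589143 / 44030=-13.38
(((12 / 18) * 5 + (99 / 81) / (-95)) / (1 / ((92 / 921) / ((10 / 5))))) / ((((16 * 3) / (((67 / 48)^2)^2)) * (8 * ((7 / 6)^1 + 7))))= 1315807747937 / 6554457514967040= 0.00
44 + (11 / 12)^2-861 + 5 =-116807 / 144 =-811.16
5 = 5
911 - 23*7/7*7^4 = -54312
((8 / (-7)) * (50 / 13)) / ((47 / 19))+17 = 65109 / 4277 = 15.22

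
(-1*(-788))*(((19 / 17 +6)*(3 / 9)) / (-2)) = -47674 / 51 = -934.78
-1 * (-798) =798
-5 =-5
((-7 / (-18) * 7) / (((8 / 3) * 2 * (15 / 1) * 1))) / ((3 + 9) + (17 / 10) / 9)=49 / 17552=0.00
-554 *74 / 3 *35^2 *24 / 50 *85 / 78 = -341496680 / 39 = -8756325.13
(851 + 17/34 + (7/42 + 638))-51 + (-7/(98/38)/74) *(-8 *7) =159920/111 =1440.72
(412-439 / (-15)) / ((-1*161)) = -6619 / 2415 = -2.74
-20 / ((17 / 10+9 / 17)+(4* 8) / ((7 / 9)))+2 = 79426 / 51613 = 1.54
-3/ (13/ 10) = -30/ 13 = -2.31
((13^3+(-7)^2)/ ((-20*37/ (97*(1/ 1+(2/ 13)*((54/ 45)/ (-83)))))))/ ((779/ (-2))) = 586375573/ 777500425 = 0.75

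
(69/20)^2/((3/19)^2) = 190969/400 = 477.42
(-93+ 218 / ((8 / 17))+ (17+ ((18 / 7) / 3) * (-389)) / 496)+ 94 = 463.61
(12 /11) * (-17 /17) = -12 /11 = -1.09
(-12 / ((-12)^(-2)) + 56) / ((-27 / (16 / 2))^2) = -107008 / 729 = -146.79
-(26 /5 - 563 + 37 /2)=5393 /10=539.30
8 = 8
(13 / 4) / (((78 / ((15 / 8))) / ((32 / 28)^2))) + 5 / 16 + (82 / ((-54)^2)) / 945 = 31987171 / 77157360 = 0.41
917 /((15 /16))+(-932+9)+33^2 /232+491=1916879 /3480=550.83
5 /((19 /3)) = 0.79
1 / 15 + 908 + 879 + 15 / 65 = 348523 / 195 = 1787.30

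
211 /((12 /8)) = 422 /3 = 140.67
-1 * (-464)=464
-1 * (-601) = 601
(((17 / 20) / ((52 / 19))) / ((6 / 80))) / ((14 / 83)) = 26809 / 1092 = 24.55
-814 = -814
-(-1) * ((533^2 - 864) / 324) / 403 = 283225 / 130572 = 2.17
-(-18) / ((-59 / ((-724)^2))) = -9435168 / 59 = -159918.10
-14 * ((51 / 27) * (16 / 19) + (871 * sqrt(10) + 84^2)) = -16895872 / 171 - 12194 * sqrt(10) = -137367.08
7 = 7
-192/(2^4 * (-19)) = 12/19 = 0.63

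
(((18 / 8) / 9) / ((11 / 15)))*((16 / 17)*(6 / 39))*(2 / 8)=30 / 2431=0.01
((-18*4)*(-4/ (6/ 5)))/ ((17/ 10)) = 2400/ 17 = 141.18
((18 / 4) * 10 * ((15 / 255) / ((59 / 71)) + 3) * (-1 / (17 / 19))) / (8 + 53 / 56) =-17.26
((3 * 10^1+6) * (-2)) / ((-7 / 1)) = 72 / 7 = 10.29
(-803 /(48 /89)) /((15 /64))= -285868 /45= -6352.62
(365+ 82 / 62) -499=-4113 / 31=-132.68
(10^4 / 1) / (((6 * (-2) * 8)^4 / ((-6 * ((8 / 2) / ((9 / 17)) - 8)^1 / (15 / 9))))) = 0.00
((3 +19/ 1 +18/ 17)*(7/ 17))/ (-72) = -343/ 2601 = -0.13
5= 5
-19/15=-1.27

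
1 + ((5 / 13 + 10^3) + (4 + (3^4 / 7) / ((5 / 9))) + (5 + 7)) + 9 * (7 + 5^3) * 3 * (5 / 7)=1630687 / 455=3583.93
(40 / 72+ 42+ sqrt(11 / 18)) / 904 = sqrt(22) / 5424+ 383 / 8136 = 0.05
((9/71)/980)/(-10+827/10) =9/5058466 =0.00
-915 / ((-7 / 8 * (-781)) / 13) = -95160 / 5467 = -17.41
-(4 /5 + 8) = -44 /5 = -8.80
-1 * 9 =-9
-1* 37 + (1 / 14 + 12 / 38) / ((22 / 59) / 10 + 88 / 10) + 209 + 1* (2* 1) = 120692773 / 693462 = 174.04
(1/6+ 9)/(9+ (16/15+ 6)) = 0.57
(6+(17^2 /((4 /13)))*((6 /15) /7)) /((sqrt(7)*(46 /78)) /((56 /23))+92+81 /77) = 3204664306272 /4997133805073 - 41709032508*sqrt(7) /24985669025365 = 0.64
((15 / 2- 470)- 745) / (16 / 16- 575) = 345 / 164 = 2.10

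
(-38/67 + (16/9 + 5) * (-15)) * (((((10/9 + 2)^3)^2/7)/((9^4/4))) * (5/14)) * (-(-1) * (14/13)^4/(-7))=11090647519723520/20016795904669161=0.55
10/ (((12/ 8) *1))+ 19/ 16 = 377/ 48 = 7.85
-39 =-39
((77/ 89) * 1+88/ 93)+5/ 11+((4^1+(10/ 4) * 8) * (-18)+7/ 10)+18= -374234171/ 910470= -411.03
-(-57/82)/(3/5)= 95/82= 1.16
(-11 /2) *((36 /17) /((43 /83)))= -16434 /731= -22.48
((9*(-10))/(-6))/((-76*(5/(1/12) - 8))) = -15/3952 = -0.00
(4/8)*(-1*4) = -2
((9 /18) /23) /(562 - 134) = 1 /19688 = 0.00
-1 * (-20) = 20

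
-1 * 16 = -16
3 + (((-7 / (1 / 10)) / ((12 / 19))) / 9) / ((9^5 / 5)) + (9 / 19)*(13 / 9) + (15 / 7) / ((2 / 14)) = 1131906155 / 60584274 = 18.68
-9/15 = -3/5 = -0.60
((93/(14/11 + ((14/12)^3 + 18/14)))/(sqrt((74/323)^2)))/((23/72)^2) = 1294985615616/1349812799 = 959.38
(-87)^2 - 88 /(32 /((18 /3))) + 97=15299 /2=7649.50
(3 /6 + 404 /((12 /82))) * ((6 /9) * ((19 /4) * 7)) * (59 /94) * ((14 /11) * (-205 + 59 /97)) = -9020916669359 /902682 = -9993460.23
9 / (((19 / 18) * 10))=81 / 95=0.85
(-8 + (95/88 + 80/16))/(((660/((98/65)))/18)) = -1911/24200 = -0.08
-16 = -16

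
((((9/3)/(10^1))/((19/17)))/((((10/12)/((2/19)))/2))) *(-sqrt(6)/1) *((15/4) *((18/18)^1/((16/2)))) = -459 *sqrt(6)/14440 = -0.08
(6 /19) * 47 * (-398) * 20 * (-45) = 5316442.11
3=3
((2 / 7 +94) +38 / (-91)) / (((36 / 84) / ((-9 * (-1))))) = 25626 / 13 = 1971.23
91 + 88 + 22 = 201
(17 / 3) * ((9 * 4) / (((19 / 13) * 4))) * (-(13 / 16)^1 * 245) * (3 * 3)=-19004895 / 304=-62516.10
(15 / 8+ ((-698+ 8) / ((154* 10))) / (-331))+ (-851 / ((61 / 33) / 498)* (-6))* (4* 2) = 136874599078113 / 12437656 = 11004854.86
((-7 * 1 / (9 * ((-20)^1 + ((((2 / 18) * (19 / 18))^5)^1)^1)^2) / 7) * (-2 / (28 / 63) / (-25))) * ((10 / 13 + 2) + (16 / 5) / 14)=-8490524511310669252896768 / 56644869201351537726764246375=-0.00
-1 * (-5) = 5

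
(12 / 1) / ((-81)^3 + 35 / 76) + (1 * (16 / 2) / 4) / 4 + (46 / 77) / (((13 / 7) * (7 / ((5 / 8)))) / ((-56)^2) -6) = 379848985819 / 948910466614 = 0.40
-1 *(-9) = 9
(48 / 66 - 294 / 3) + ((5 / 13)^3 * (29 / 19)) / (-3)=-134034905 / 1377519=-97.30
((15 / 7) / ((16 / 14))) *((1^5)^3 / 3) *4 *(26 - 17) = 45 / 2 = 22.50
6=6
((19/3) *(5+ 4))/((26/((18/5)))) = 513/65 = 7.89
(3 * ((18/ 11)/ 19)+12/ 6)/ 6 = 236/ 627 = 0.38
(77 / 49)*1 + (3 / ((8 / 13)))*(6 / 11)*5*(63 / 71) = 292349 / 21868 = 13.37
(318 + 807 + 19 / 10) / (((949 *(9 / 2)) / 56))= 631064 / 42705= 14.78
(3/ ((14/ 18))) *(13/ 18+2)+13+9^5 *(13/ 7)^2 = 19960865/ 98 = 203682.30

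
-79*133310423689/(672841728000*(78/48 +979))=-10531523471431/659805419520000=-0.02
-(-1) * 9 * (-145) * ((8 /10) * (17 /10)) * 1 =-8874 /5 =-1774.80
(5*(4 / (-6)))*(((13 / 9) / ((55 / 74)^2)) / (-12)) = 35594 / 49005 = 0.73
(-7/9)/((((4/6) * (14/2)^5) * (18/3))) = -1/86436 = -0.00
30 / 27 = 10 / 9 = 1.11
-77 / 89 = -0.87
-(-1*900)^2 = -810000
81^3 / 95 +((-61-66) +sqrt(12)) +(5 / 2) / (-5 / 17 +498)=2*sqrt(3) +8788888747 / 1607590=5470.58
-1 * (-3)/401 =3/401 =0.01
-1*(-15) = 15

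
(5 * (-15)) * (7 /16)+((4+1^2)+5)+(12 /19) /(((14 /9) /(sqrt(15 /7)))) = -365 /16+54 * sqrt(105) /931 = -22.22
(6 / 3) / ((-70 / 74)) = -74 / 35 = -2.11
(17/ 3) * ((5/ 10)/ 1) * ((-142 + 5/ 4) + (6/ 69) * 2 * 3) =-219317/ 552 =-397.31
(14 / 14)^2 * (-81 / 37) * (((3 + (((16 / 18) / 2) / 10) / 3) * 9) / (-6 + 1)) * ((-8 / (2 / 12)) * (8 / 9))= -12672 / 25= -506.88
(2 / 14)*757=757 / 7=108.14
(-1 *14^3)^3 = -20661046784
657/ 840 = 0.78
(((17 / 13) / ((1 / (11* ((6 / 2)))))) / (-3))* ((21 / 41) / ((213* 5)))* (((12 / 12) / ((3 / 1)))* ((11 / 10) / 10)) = -14399 / 56764500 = -0.00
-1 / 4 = -0.25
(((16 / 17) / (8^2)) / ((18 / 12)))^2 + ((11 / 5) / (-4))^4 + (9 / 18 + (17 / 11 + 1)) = 14360693651 / 4577760000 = 3.14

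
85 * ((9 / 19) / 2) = 765 / 38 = 20.13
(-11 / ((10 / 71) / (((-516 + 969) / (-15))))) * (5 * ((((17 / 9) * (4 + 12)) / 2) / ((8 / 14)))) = 14033789 / 45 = 311861.98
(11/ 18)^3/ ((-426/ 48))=-1331/ 51759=-0.03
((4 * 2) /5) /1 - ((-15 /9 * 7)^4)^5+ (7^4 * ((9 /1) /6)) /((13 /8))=-494622927603223806355393957754861 /226640986065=-2182407234415082081042.54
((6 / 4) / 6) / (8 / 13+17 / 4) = 0.05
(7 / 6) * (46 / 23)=7 / 3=2.33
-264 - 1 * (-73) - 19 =-210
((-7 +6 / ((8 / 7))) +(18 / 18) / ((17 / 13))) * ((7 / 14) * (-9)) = 603 / 136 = 4.43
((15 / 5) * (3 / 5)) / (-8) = -0.22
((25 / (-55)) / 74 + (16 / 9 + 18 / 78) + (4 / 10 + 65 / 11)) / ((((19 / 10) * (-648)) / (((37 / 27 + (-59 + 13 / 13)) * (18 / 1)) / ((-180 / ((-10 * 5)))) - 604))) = 94802405003 / 15829698456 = 5.99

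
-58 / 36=-29 / 18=-1.61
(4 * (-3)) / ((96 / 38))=-19 / 4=-4.75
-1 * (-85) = 85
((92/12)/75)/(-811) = -23/182475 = -0.00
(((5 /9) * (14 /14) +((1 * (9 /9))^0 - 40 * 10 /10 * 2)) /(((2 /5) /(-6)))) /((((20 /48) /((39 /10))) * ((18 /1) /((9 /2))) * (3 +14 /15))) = 41301 /59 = 700.02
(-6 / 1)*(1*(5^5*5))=-93750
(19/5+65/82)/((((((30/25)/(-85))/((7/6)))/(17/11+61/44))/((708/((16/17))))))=-48321084665/57728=-837047.61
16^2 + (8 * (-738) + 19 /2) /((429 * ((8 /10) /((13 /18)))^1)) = 1157567 /4752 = 243.60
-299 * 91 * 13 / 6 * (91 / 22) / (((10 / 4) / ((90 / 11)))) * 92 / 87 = -2961318724 / 3509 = -843920.98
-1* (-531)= 531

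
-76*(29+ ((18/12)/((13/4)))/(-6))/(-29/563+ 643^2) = -0.01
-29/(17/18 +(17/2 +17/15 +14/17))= -22185/8722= -2.54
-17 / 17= -1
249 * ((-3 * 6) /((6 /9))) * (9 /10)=-60507 /10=-6050.70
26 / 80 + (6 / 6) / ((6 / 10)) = 239 / 120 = 1.99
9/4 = 2.25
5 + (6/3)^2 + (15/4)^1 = 51/4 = 12.75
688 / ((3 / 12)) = 2752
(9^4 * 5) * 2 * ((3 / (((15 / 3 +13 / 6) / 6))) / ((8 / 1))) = 885735 / 43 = 20598.49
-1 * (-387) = 387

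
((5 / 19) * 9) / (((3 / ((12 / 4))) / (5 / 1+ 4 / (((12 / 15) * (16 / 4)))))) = 1125 / 76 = 14.80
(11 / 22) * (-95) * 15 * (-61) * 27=2346975 / 2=1173487.50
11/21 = 0.52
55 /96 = 0.57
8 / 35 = 0.23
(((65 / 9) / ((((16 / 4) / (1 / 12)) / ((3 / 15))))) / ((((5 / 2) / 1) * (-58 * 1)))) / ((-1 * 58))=13 / 3633120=0.00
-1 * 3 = -3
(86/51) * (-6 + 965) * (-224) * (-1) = 18474176/51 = 362238.75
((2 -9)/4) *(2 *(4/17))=-14/17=-0.82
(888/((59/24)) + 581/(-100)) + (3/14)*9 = 14758097/41300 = 357.34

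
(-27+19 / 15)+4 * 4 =-146 / 15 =-9.73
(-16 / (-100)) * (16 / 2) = 32 / 25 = 1.28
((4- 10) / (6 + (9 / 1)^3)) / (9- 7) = -1 / 245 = -0.00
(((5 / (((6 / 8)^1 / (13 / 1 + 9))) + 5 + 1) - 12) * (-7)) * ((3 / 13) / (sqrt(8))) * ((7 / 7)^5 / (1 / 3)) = -4431 * sqrt(2) / 26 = -241.01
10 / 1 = 10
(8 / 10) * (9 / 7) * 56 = 57.60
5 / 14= 0.36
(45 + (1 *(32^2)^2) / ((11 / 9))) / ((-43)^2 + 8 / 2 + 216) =9437679 / 22759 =414.68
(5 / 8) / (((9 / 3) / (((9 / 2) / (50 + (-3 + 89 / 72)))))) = 135 / 6946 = 0.02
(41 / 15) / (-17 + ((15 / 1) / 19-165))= -779 / 51645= -0.02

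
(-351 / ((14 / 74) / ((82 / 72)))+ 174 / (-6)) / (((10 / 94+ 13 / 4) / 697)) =-1964721025 / 4417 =-444808.93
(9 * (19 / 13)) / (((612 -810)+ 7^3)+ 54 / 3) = 0.08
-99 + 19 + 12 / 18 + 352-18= 764 / 3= 254.67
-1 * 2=-2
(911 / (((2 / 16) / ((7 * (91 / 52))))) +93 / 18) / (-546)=-535699 / 3276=-163.52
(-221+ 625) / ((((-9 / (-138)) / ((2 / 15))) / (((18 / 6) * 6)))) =74336 / 5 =14867.20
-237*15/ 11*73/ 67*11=-259515/ 67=-3873.36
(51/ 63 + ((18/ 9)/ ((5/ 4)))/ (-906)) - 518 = -2733361/ 5285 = -517.19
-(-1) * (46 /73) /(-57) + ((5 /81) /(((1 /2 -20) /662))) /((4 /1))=-2343923 /4381533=-0.53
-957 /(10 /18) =-8613 /5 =-1722.60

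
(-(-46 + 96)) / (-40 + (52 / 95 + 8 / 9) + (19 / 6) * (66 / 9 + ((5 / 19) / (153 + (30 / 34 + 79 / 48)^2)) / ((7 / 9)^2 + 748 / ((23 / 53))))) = 14574614973110264250 / 4471934194567146839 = 3.26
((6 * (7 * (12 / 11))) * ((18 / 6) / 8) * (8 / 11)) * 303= 458136 / 121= 3786.25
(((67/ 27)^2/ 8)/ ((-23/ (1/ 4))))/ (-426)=0.00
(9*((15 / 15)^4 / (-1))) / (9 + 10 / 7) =-63 / 73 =-0.86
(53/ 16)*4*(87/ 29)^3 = 357.75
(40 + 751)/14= 56.50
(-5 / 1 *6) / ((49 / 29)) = -17.76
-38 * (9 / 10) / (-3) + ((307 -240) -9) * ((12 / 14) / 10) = 573 / 35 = 16.37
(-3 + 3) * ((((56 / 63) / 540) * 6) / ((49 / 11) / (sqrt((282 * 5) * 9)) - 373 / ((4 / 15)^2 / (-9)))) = 0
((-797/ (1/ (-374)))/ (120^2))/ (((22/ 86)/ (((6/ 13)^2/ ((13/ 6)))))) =1747821/ 219700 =7.96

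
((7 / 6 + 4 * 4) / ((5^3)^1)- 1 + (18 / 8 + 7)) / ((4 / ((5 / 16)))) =12581 / 19200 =0.66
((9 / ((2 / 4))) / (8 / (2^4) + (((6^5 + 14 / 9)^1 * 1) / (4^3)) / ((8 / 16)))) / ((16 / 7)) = 1134 / 35071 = 0.03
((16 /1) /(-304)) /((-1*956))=1 /18164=0.00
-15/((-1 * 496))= 15/496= 0.03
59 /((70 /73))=4307 /70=61.53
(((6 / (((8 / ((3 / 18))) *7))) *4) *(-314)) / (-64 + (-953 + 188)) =157 / 5803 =0.03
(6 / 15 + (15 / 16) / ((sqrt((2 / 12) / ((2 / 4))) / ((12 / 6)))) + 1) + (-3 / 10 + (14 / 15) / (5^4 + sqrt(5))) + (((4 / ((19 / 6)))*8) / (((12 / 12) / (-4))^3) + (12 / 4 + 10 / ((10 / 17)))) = -3482495939 / 5566335 - 7*sqrt(5) / 2929650 + 15*sqrt(3) / 8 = -622.39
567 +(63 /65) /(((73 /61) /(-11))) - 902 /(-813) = 2157219436 /3857685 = 559.20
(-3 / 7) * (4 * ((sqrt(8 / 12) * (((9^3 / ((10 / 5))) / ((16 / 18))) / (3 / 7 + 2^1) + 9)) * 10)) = -241875 * sqrt(6) / 238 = -2489.37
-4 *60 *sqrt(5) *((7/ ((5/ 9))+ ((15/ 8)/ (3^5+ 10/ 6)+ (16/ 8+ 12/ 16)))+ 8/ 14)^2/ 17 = -32152258260027 *sqrt(5)/ 8975674960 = -8009.94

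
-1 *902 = -902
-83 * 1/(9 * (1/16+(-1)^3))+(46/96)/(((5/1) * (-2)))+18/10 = 10013/864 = 11.59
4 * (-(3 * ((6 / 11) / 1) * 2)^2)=-5184 / 121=-42.84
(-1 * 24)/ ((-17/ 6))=144/ 17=8.47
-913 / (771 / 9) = -10.66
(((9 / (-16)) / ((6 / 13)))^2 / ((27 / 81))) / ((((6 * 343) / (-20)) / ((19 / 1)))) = -144495 / 175616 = -0.82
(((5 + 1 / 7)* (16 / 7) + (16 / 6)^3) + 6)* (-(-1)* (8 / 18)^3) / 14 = 1554496 / 6751269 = 0.23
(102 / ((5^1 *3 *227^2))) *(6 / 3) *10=136 / 51529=0.00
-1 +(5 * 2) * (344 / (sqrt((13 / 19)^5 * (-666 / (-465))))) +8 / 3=7424.56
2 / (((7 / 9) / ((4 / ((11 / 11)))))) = 72 / 7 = 10.29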